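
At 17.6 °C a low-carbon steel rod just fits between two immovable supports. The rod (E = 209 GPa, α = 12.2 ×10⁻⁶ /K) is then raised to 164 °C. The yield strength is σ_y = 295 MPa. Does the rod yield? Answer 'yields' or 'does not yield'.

ΔT = 146.4 K. Constrained thermal stress σ = E·α·ΔT = 209.0×10³ MPa × 12.2×10⁻⁶ × 146.4 = 373 MPa (compressive).
Compare to σ_y = 295 MPa: σ ≥ σ_y, so it yields.

yields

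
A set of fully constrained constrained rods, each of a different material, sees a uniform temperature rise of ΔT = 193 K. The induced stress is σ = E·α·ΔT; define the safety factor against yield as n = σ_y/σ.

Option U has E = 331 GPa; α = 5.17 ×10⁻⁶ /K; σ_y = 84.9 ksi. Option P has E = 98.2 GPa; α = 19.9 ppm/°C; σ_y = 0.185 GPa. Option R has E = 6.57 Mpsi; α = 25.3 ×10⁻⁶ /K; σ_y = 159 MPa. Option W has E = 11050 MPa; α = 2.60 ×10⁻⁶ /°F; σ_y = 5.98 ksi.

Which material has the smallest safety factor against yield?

In consistent units (E in GPa, α in ×10⁻⁶/K, σ_y in MPa):
  option U: E = 331.0, α = 5.17, σ_y = 585.4 → σ = 330 MPa, n = 1.77
  option P: E = 98.20, α = 19.9, σ_y = 185.0 → σ = 377 MPa, n = 0.491
  option R: E = 45.30, α = 25.3, σ_y = 159.0 → σ = 221 MPa, n = 0.719
  option W: E = 11.05, α = 4.68, σ_y = 41.23 → σ = 9.98 MPa, n = 4.13
Option P has the lowest safety factor, n = 0.491.

option P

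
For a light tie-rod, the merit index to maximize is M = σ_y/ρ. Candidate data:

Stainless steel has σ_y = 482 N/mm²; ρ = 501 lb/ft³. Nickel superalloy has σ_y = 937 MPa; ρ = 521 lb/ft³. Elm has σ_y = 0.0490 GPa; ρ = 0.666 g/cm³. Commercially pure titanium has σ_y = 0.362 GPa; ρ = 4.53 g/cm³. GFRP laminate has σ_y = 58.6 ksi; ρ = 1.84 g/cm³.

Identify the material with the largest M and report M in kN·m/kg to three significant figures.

Normalizing units and computing the index:
  stainless steel: σ_y = 482.0 MPa, ρ = 8025 kg/m³
  nickel superalloy: σ_y = 937.0 MPa, ρ = 8346 kg/m³
  elm: σ_y = 49.00 MPa, ρ = 666.0 kg/m³
  commercially pure titanium: σ_y = 362.0 MPa, ρ = 4530 kg/m³
  GFRP laminate: σ_y = 404.0 MPa, ρ = 1840 kg/m³
  GFRP laminate: M = 220 kN·m/kg
  nickel superalloy: M = 112 kN·m/kg
  commercially pure titanium: M = 79.9 kN·m/kg
  elm: M = 73.6 kN·m/kg
  stainless steel: M = 60.1 kN·m/kg
GFRP laminate ranks first.

GFRP laminate, M = 220 kN·m/kg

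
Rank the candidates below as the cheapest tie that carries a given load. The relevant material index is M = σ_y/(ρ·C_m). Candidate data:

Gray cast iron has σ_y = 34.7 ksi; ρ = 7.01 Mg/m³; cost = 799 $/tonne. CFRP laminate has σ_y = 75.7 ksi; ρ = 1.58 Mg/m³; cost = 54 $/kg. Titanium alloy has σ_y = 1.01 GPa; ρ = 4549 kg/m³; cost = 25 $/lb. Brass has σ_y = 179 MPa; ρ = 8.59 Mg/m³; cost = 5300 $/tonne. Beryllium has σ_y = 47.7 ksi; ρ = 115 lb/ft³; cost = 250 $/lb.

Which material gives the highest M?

gray cast iron

Putting every candidate on a common basis:
  gray cast iron: σ_y = 239.2 MPa, ρ = 7010 kg/m³, cost = 0.7990 $/kg
  CFRP laminate: σ_y = 521.9 MPa, ρ = 1580 kg/m³, cost = 54.00 $/kg
  titanium alloy: σ_y = 1010 MPa, ρ = 4549 kg/m³, cost = 55.11 $/kg
  brass: σ_y = 179.0 MPa, ρ = 8590 kg/m³, cost = 5.300 $/kg
  beryllium: σ_y = 328.9 MPa, ρ = 1842 kg/m³, cost = 551.1 $/kg
  gray cast iron: M = 42.7 kN·m per $
  CFRP laminate: M = 6.12 kN·m per $
  titanium alloy: M = 4.03 kN·m per $
  brass: M = 3.93 kN·m per $
  beryllium: M = 0.324 kN·m per $
Highest index: gray cast iron.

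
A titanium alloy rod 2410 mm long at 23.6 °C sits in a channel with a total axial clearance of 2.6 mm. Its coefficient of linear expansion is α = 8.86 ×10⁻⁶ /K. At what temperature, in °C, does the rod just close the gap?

α·L₀·ΔT = 2.6 mm ⇒ ΔT = 2.6 / (8.86×10⁻⁶ × 2410.0) = 121.8 K.
T = 23.6 + 121.8 = 145.4 °C.

145 °C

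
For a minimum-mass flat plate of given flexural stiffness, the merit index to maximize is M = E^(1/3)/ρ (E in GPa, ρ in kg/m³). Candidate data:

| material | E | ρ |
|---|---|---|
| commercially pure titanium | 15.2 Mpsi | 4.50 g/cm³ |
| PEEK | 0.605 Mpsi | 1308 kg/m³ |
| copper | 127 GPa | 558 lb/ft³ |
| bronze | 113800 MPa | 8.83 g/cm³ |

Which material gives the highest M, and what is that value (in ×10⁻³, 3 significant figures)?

PEEK, M = 1.23×10⁻³

Convert each candidate to consistent units, then evaluate M:
  commercially pure titanium: E = 104.8 GPa, ρ = 4500 kg/m³
  PEEK: E = 4.171 GPa, ρ = 1308 kg/m³
  copper: E = 127.0 GPa, ρ = 8938 kg/m³
  bronze: E = 113.8 GPa, ρ = 8830 kg/m³
  PEEK: M = 1.23×10⁻³
  commercially pure titanium: M = 1.05×10⁻³
  copper: M = 0.562×10⁻³
  bronze: M = 0.549×10⁻³
PEEK has the largest M.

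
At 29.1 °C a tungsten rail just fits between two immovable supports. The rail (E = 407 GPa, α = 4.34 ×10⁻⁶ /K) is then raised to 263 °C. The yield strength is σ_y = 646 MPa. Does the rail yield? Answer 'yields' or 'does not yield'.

ΔT = 233.9 K. Constrained thermal stress σ = E·α·ΔT = 407.0×10³ MPa × 4.34×10⁻⁶ × 233.9 = 413 MPa (compressive).
Compare to σ_y = 646 MPa: σ < σ_y, so it does not yield.

does not yield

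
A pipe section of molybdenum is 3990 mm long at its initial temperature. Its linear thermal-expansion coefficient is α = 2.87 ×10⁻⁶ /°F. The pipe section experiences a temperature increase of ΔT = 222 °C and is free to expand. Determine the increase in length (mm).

4.58 mm

Convert α: 2.87×10⁻⁶/°F × (9/5) = 5.17×10⁻⁶/K.
ΔL = α·L₀·ΔT = 5.17×10⁻⁶ × 3990 mm × 222.0 K = 4.58 mm.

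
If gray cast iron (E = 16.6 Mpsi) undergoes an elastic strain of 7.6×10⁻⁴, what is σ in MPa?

87.0 MPa

E = 16.6 Mpsi = 114.5 GPa.
σ = E·ε = 114500 MPa × 7.6×10⁻⁴ = 87.0 MPa.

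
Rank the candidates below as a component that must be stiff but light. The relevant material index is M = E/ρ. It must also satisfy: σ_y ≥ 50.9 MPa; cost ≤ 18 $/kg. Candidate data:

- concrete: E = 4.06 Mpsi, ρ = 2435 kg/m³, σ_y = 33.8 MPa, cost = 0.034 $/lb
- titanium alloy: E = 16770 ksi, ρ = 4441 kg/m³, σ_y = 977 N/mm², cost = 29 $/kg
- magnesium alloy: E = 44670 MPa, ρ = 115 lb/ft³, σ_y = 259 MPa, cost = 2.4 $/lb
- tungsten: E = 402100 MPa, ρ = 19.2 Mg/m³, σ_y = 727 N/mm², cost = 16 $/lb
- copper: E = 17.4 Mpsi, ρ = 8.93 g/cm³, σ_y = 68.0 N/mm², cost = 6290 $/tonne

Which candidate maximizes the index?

Screen on constraints: σ_y ≥ 50.9 MPa; cost ≤ 18 $/kg. Survivors: magnesium alloy, copper.
In SI units:
  magnesium alloy: E = 44.67 GPa, ρ = 1842 kg/m³
  copper: E = 120.0 GPa, ρ = 8930 kg/m³
  magnesium alloy: M = 24.2 MN·m/kg
  copper: M = 13.4 MN·m/kg
Magnesium alloy ranks first.

magnesium alloy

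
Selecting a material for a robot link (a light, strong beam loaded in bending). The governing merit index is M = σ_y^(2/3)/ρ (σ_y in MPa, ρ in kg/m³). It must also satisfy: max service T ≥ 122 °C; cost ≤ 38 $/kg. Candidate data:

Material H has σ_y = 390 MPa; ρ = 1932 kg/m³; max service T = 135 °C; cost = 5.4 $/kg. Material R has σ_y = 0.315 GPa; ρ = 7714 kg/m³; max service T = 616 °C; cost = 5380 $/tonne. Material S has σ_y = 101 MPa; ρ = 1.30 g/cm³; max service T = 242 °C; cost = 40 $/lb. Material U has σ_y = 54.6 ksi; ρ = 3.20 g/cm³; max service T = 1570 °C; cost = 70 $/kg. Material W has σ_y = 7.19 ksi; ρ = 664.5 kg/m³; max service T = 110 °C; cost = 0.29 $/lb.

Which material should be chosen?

material H

Screen on constraints: max service T ≥ 122 °C; cost ≤ 38 $/kg. Survivors: material H, material R.
Putting every candidate on a common basis:
  material H: σ_y = 390.0 MPa, ρ = 1932 kg/m³
  material R: σ_y = 315.0 MPa, ρ = 7714 kg/m³
  material H: M = 27.6×10⁻³
  material R: M = 6.00×10⁻³
The maximum is for material H.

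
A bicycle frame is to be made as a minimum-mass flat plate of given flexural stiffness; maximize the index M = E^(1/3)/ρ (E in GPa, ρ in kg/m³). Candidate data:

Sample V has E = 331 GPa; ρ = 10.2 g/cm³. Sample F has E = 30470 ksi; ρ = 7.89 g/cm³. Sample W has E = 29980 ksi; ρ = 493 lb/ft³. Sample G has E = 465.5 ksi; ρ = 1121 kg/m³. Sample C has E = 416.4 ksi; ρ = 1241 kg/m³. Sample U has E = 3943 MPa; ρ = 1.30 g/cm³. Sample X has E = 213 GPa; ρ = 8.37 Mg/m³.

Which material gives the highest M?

Putting every candidate on a common basis:
  sample V: E = 331.0 GPa, ρ = 10200 kg/m³
  sample F: E = 210.1 GPa, ρ = 7890 kg/m³
  sample W: E = 206.7 GPa, ρ = 7897 kg/m³
  sample G: E = 3.210 GPa, ρ = 1121 kg/m³
  sample C: E = 2.871 GPa, ρ = 1241 kg/m³
  sample U: E = 3.943 GPa, ρ = 1300 kg/m³
  sample X: E = 213.0 GPa, ρ = 8370 kg/m³
  sample G: M = 1.32×10⁻³
  sample U: M = 1.22×10⁻³
  sample C: M = 1.15×10⁻³
  sample F: M = 0.753×10⁻³
  sample W: M = 0.749×10⁻³
  sample X: M = 0.714×10⁻³
  sample V: M = 0.678×10⁻³
Sample G has the largest M.

sample G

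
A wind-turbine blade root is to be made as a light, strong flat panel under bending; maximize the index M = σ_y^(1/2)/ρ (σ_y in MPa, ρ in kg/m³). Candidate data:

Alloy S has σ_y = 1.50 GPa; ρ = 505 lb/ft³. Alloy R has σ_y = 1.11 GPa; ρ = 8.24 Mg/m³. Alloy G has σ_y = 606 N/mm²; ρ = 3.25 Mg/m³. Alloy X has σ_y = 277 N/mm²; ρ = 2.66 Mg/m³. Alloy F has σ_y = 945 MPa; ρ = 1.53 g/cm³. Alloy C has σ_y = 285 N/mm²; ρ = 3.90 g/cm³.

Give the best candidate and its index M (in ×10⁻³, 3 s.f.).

alloy F, M = 20.1×10⁻³

Putting every candidate on a common basis:
  alloy S: σ_y = 1500 MPa, ρ = 8089 kg/m³
  alloy R: σ_y = 1110 MPa, ρ = 8240 kg/m³
  alloy G: σ_y = 606.0 MPa, ρ = 3250 kg/m³
  alloy X: σ_y = 277.0 MPa, ρ = 2660 kg/m³
  alloy F: σ_y = 945.0 MPa, ρ = 1530 kg/m³
  alloy C: σ_y = 285.0 MPa, ρ = 3900 kg/m³
  alloy F: M = 20.1×10⁻³
  alloy G: M = 7.57×10⁻³
  alloy X: M = 6.26×10⁻³
  alloy S: M = 4.79×10⁻³
  alloy C: M = 4.33×10⁻³
  alloy R: M = 4.04×10⁻³
The maximum is for alloy F.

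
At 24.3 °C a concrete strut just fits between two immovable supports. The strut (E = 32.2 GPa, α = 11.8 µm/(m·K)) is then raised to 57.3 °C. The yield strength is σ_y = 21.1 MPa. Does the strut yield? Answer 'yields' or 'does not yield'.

ΔT = 33.00 K. Constrained thermal stress σ = E·α·ΔT = 32.20×10³ MPa × 11.8×10⁻⁶ × 33.00 = 12.5 MPa (compressive).
Compare to σ_y = 21.1 MPa: σ < σ_y, so it does not yield.

does not yield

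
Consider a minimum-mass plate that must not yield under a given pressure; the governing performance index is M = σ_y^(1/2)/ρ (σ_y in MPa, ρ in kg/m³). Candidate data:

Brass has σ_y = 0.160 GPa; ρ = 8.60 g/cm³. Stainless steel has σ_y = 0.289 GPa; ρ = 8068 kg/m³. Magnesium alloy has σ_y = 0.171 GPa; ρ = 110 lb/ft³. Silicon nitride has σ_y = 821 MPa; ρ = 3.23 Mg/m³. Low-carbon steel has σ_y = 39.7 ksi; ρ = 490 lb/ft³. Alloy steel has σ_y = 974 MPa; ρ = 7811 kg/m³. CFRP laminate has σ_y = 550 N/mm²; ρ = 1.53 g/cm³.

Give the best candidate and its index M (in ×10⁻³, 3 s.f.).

CFRP laminate, M = 15.3×10⁻³

In SI units:
  brass: σ_y = 160.0 MPa, ρ = 8600 kg/m³
  stainless steel: σ_y = 289.0 MPa, ρ = 8068 kg/m³
  magnesium alloy: σ_y = 171.0 MPa, ρ = 1762 kg/m³
  silicon nitride: σ_y = 821.0 MPa, ρ = 3230 kg/m³
  low-carbon steel: σ_y = 273.7 MPa, ρ = 7849 kg/m³
  alloy steel: σ_y = 974.0 MPa, ρ = 7811 kg/m³
  CFRP laminate: σ_y = 550.0 MPa, ρ = 1530 kg/m³
  CFRP laminate: M = 15.3×10⁻³
  silicon nitride: M = 8.87×10⁻³
  magnesium alloy: M = 7.42×10⁻³
  alloy steel: M = 4.00×10⁻³
  low-carbon steel: M = 2.11×10⁻³
  stainless steel: M = 2.11×10⁻³
  brass: M = 1.47×10⁻³
CFRP laminate ranks first.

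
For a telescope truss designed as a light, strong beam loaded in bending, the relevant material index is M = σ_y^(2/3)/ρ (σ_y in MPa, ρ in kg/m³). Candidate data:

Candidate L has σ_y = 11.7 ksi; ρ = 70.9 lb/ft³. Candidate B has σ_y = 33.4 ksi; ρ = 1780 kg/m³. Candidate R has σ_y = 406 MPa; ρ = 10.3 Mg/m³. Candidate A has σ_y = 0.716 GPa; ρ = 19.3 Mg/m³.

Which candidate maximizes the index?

candidate B

In SI units:
  candidate L: σ_y = 80.67 MPa, ρ = 1136 kg/m³
  candidate B: σ_y = 230.3 MPa, ρ = 1780 kg/m³
  candidate R: σ_y = 406.0 MPa, ρ = 10300 kg/m³
  candidate A: σ_y = 716.0 MPa, ρ = 19300 kg/m³
  candidate B: M = 21.1×10⁻³
  candidate L: M = 16.4×10⁻³
  candidate R: M = 5.32×10⁻³
  candidate A: M = 4.15×10⁻³
The maximum is for candidate B.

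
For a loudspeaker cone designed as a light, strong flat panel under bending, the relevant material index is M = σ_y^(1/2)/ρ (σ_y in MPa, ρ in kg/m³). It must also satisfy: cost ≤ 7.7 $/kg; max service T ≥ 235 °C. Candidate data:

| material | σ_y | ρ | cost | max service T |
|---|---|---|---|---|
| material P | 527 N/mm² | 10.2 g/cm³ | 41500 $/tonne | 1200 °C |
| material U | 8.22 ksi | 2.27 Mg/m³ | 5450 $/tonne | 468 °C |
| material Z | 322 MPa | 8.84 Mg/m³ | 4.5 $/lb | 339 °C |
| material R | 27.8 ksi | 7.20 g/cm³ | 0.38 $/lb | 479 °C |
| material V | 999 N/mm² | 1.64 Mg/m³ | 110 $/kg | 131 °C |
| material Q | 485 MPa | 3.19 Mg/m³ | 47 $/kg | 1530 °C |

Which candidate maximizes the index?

material U

Screen on constraints: cost ≤ 7.7 $/kg; max service T ≥ 235 °C. Survivors: material U, material R.
Putting every candidate on a common basis:
  material U: σ_y = 56.67 MPa, ρ = 2270 kg/m³
  material R: σ_y = 191.7 MPa, ρ = 7200 kg/m³
  material U: M = 3.32×10⁻³
  material R: M = 1.92×10⁻³
Material U ranks first.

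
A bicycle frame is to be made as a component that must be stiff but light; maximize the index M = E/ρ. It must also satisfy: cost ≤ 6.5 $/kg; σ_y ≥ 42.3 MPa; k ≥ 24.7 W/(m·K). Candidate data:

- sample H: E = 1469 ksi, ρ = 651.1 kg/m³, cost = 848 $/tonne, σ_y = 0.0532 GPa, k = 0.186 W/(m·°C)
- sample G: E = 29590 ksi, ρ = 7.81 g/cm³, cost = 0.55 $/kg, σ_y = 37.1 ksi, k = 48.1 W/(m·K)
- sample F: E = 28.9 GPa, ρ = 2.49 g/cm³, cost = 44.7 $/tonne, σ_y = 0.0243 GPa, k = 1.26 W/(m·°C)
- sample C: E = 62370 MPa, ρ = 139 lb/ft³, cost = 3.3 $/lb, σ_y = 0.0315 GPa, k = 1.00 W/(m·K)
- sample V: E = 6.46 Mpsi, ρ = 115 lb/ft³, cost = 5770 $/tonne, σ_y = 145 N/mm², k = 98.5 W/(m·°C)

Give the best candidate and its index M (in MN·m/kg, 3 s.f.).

Screen on constraints: cost ≤ 6.5 $/kg; σ_y ≥ 42.3 MPa; k ≥ 24.7 W/(m·K). Survivors: sample G, sample V.
In SI units:
  sample G: E = 204.0 GPa, ρ = 7810 kg/m³
  sample V: E = 44.54 GPa, ρ = 1842 kg/m³
  sample G: M = 26.1 MN·m/kg
  sample V: M = 24.2 MN·m/kg
Sample G ranks first.

sample G, M = 26.1 MN·m/kg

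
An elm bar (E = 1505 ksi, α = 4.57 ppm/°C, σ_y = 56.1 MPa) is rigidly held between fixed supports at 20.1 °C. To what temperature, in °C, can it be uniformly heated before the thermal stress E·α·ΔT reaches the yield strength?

E = 1505 ksi = 10.38 GPa.
E·α·ΔT = 56.10 MPa ⇒ ΔT = 56.10 / (10.38×10³ × 4.57×10⁻⁶) = 1183 K.
T = 20.1 + 1183 = 1203 °C.

1200 °C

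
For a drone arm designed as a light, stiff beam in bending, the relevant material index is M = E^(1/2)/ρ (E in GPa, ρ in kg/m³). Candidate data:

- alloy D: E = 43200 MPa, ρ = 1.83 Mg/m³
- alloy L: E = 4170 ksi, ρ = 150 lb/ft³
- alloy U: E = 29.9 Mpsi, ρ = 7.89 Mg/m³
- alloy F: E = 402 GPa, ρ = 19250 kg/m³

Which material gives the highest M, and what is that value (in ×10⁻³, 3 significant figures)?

alloy D, M = 3.59×10⁻³

In SI units:
  alloy D: E = 43.20 GPa, ρ = 1830 kg/m³
  alloy L: E = 28.75 GPa, ρ = 2403 kg/m³
  alloy U: E = 206.2 GPa, ρ = 7890 kg/m³
  alloy F: E = 402.0 GPa, ρ = 19250 kg/m³
  alloy D: M = 3.59×10⁻³
  alloy L: M = 2.23×10⁻³
  alloy U: M = 1.82×10⁻³
  alloy F: M = 1.04×10⁻³
Highest index: alloy D.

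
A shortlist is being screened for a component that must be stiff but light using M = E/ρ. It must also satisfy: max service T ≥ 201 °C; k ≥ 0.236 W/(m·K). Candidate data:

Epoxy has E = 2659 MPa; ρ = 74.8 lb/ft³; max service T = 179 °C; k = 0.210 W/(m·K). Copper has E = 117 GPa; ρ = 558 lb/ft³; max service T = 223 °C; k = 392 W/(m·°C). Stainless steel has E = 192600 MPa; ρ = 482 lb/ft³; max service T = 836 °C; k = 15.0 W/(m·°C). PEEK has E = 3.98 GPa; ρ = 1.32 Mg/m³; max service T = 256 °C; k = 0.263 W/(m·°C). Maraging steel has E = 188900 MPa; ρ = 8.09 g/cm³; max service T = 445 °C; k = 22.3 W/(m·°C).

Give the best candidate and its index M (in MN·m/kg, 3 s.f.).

stainless steel, M = 24.9 MN·m/kg

Screen on constraints: max service T ≥ 201 °C; k ≥ 0.236 W/(m·K). Survivors: copper, stainless steel, PEEK, maraging steel.
Normalizing units and computing the index:
  copper: E = 117.0 GPa, ρ = 8938 kg/m³
  stainless steel: E = 192.6 GPa, ρ = 7721 kg/m³
  PEEK: E = 3.980 GPa, ρ = 1320 kg/m³
  maraging steel: E = 188.9 GPa, ρ = 8090 kg/m³
  stainless steel: M = 24.9 MN·m/kg
  maraging steel: M = 23.3 MN·m/kg
  copper: M = 13.1 MN·m/kg
  PEEK: M = 3.02 MN·m/kg
Highest index: stainless steel.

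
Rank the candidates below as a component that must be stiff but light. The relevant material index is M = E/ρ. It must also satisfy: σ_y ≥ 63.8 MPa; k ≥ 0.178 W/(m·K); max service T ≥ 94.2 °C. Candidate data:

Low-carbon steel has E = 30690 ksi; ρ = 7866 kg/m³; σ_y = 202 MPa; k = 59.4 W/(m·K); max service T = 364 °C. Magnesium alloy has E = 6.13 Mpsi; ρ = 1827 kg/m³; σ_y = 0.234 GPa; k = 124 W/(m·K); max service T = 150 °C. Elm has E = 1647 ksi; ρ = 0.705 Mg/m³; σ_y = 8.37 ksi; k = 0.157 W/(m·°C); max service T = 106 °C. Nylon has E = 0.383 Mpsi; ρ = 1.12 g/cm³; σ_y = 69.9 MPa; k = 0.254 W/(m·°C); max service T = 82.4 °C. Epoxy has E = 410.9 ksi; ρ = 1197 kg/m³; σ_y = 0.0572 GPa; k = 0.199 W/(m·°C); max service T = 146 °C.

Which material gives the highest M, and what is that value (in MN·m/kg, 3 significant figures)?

Screen on constraints: σ_y ≥ 63.8 MPa; k ≥ 0.178 W/(m·K); max service T ≥ 94.2 °C. Survivors: low-carbon steel, magnesium alloy.
Convert each candidate to consistent units, then evaluate M:
  low-carbon steel: E = 211.6 GPa, ρ = 7866 kg/m³
  magnesium alloy: E = 42.26 GPa, ρ = 1827 kg/m³
  low-carbon steel: M = 26.9 MN·m/kg
  magnesium alloy: M = 23.1 MN·m/kg
Highest index: low-carbon steel.

low-carbon steel, M = 26.9 MN·m/kg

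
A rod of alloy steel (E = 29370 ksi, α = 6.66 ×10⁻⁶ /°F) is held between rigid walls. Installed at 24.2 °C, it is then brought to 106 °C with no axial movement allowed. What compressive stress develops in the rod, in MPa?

E = 29370 ksi = 202.5 GPa.
α = 6.66×10⁻⁶/°F × 9/5 = 12.0×10⁻⁶/K.
ΔT = 81.80 K. Constrained thermal stress σ = E·α·ΔT = 202.5×10³ MPa × 12.0×10⁻⁶ × 81.80 = 199 MPa (compressive).

199 MPa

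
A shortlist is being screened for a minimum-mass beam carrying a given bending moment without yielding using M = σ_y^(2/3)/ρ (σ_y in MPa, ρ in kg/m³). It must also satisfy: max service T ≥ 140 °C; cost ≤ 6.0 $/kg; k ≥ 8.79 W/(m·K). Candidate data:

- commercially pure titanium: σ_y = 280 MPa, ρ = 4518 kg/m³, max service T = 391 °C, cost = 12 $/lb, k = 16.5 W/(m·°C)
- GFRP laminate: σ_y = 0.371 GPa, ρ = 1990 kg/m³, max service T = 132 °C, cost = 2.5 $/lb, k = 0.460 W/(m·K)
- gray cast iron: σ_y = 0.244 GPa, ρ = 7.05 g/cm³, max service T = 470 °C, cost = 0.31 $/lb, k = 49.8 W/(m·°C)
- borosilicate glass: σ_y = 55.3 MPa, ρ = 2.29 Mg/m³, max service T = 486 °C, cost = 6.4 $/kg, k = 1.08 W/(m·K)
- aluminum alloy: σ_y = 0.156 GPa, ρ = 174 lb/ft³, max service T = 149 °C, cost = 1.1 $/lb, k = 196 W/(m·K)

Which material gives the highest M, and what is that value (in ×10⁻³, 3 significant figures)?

Screen on constraints: max service T ≥ 140 °C; cost ≤ 6.0 $/kg; k ≥ 8.79 W/(m·K). Survivors: gray cast iron, aluminum alloy.
In SI units:
  gray cast iron: σ_y = 244.0 MPa, ρ = 7050 kg/m³
  aluminum alloy: σ_y = 156.0 MPa, ρ = 2787 kg/m³
  aluminum alloy: M = 10.4×10⁻³
  gray cast iron: M = 5.54×10⁻³
Aluminum alloy has the largest M.

aluminum alloy, M = 10.4×10⁻³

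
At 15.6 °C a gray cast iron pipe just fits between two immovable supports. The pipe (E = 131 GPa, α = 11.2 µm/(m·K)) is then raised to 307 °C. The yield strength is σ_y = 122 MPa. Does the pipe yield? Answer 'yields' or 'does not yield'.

ΔT = 291.4 K. Constrained thermal stress σ = E·α·ΔT = 131.0×10³ MPa × 11.2×10⁻⁶ × 291.4 = 428 MPa (compressive).
Compare to σ_y = 122 MPa: σ ≥ σ_y, so it yields.

yields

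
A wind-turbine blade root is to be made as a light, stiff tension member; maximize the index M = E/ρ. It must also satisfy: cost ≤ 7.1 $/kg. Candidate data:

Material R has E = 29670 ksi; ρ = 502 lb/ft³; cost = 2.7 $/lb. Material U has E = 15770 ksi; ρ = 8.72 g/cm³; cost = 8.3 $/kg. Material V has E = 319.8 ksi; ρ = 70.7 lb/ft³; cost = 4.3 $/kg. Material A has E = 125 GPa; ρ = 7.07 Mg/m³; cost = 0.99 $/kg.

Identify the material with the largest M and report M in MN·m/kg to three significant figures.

material R, M = 25.4 MN·m/kg

Screen on constraints: cost ≤ 7.1 $/kg. Survivors: material R, material V, material A.
Putting every candidate on a common basis:
  material R: E = 204.6 GPa, ρ = 8041 kg/m³
  material V: E = 2.205 GPa, ρ = 1133 kg/m³
  material A: E = 125.0 GPa, ρ = 7070 kg/m³
  material R: M = 25.4 MN·m/kg
  material A: M = 17.7 MN·m/kg
  material V: M = 1.95 MN·m/kg
The maximum is for material R.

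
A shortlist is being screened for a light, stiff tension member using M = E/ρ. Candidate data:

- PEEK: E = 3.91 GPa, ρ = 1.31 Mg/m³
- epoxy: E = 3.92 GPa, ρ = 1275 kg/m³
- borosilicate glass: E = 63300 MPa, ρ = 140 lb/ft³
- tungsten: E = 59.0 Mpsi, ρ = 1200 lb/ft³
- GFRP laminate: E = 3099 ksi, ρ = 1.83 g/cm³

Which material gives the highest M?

borosilicate glass

In SI units:
  PEEK: E = 3.910 GPa, ρ = 1310 kg/m³
  epoxy: E = 3.920 GPa, ρ = 1275 kg/m³
  borosilicate glass: E = 63.30 GPa, ρ = 2243 kg/m³
  tungsten: E = 406.8 GPa, ρ = 19220 kg/m³
  GFRP laminate: E = 21.37 GPa, ρ = 1830 kg/m³
  borosilicate glass: M = 28.2 MN·m/kg
  tungsten: M = 21.2 MN·m/kg
  GFRP laminate: M = 11.7 MN·m/kg
  epoxy: M = 3.07 MN·m/kg
  PEEK: M = 2.98 MN·m/kg
Borosilicate glass ranks first.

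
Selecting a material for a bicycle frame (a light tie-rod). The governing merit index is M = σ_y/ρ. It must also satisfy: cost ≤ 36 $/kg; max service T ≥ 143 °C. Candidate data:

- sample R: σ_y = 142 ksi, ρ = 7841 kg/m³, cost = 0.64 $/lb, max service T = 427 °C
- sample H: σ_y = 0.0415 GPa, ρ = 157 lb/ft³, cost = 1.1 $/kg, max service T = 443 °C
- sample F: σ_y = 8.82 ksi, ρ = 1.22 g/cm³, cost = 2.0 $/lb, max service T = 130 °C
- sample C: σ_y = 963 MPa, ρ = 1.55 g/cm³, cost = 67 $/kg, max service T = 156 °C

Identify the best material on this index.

sample R

Screen on constraints: cost ≤ 36 $/kg; max service T ≥ 143 °C. Survivors: sample R, sample H.
In SI units:
  sample R: σ_y = 979.1 MPa, ρ = 7841 kg/m³
  sample H: σ_y = 41.50 MPa, ρ = 2515 kg/m³
  sample R: M = 125 kN·m/kg
  sample H: M = 16.5 kN·m/kg
Sample R has the largest M.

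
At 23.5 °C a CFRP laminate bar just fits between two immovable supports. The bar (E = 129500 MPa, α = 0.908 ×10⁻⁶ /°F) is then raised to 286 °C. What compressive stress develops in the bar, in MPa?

E = 129500 MPa = 129.5 GPa.
α = 0.908×10⁻⁶/°F × 9/5 = 1.63×10⁻⁶/K.
ΔT = 262.5 K. Constrained thermal stress σ = E·α·ΔT = 129.5×10³ MPa × 1.63×10⁻⁶ × 262.5 = 55.6 MPa (compressive).

55.6 MPa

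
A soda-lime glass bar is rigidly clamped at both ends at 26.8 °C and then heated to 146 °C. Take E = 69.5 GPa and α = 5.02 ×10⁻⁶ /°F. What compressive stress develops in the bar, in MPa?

α = 5.02×10⁻⁶/°F × 9/5 = 9.04×10⁻⁶/K.
ΔT = 119.2 K. Constrained thermal stress σ = E·α·ΔT = 69.50×10³ MPa × 9.04×10⁻⁶ × 119.2 = 74.9 MPa (compressive).

74.9 MPa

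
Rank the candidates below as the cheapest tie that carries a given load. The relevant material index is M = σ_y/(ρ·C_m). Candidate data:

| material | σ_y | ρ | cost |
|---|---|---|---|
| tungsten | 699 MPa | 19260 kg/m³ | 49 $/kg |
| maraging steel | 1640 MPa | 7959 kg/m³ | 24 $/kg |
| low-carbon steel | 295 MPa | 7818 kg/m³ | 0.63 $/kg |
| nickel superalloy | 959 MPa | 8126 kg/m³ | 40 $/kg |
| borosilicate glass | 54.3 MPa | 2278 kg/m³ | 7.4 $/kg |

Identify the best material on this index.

Evaluate M for each candidate:
  low-carbon steel: M = 59.9 kN·m per $
  maraging steel: M = 8.59 kN·m per $
  borosilicate glass: M = 3.22 kN·m per $
  nickel superalloy: M = 2.95 kN·m per $
  tungsten: M = 0.741 kN·m per $
The maximum is for low-carbon steel.

low-carbon steel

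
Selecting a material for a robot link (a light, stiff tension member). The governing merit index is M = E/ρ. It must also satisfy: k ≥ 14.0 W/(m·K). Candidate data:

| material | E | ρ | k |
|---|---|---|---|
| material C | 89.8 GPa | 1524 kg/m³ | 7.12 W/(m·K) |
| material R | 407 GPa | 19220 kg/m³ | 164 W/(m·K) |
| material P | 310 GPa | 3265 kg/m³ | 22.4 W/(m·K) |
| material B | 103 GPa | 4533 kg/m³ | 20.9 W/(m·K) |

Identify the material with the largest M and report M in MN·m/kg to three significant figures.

material P, M = 94.9 MN·m/kg

Screen on constraints: k ≥ 14.0 W/(m·K). Survivors: material R, material P, material B.
Computing M directly (units already consistent):
  material P: M = 94.9 MN·m/kg
  material B: M = 22.7 MN·m/kg
  material R: M = 21.2 MN·m/kg
Material P ranks first.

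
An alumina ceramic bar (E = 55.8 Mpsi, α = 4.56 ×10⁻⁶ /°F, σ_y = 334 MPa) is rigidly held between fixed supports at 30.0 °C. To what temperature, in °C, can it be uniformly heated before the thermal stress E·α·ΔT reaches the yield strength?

E = 55.8 Mpsi = 384.7 GPa.
α = 4.56×10⁻⁶/°F × 9/5 = 8.21×10⁻⁶/K.
E·α·ΔT = 334.0 MPa ⇒ ΔT = 334.0 / (384.7×10³ × 8.21×10⁻⁶) = 105.8 K.
T = 30.0 + 105.8 = 135.8 °C.

136 °C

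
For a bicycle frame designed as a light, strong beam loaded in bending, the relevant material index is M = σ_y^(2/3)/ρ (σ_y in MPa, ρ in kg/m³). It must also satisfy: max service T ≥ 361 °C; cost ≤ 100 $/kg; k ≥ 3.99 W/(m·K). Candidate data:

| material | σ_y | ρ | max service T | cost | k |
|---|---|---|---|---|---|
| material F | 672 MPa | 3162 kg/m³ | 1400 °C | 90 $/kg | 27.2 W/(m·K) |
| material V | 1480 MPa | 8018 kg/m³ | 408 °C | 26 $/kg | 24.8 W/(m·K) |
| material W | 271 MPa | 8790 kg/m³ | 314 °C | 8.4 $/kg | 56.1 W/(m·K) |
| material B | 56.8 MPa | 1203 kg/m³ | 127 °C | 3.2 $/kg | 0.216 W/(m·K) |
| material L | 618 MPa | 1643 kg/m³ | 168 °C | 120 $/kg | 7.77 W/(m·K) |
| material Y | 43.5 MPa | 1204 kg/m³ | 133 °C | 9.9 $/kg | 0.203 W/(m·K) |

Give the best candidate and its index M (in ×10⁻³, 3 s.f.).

Screen on constraints: max service T ≥ 361 °C; cost ≤ 100 $/kg; k ≥ 3.99 W/(m·K). Survivors: material F, material V.
Per-candidate index values:
  material F: M = 24.3×10⁻³
  material V: M = 16.2×10⁻³
Material F ranks first.

material F, M = 24.3×10⁻³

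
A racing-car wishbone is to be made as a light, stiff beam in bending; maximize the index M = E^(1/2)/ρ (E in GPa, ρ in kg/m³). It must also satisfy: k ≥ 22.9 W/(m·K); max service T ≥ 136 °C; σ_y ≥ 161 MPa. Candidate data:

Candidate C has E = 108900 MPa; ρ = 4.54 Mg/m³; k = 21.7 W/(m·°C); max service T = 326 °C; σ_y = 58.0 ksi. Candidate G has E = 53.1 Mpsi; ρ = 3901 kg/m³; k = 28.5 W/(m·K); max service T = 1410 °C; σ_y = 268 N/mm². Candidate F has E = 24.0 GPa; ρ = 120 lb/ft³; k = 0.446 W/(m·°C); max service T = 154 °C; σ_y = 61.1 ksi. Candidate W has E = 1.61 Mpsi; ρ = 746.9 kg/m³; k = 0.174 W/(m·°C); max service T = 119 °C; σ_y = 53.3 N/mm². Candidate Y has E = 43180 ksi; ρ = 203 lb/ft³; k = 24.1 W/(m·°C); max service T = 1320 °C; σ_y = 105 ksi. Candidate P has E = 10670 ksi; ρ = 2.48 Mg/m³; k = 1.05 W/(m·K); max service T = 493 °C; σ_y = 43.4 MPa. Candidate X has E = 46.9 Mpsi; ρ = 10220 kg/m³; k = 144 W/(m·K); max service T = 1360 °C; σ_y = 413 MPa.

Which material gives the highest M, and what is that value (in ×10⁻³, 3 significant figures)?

candidate Y, M = 5.31×10⁻³

Screen on constraints: k ≥ 22.9 W/(m·K); max service T ≥ 136 °C; σ_y ≥ 161 MPa. Survivors: candidate G, candidate Y, candidate X.
In SI units:
  candidate G: E = 366.1 GPa, ρ = 3901 kg/m³
  candidate Y: E = 297.7 GPa, ρ = 3252 kg/m³
  candidate X: E = 323.4 GPa, ρ = 10220 kg/m³
  candidate Y: M = 5.31×10⁻³
  candidate G: M = 4.90×10⁻³
  candidate X: M = 1.76×10⁻³
Highest index: candidate Y.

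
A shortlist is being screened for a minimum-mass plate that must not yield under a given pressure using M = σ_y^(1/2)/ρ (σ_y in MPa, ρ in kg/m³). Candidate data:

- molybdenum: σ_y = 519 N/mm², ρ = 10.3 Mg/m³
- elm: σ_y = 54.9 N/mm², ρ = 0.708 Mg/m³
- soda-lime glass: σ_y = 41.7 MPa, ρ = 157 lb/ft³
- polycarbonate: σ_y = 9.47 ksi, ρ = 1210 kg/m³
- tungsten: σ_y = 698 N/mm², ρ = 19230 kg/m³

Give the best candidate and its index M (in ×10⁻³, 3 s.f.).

elm, M = 10.5×10⁻³

Convert each candidate to consistent units, then evaluate M:
  molybdenum: σ_y = 519.0 MPa, ρ = 10300 kg/m³
  elm: σ_y = 54.90 MPa, ρ = 708.0 kg/m³
  soda-lime glass: σ_y = 41.70 MPa, ρ = 2515 kg/m³
  polycarbonate: σ_y = 65.29 MPa, ρ = 1210 kg/m³
  tungsten: σ_y = 698.0 MPa, ρ = 19230 kg/m³
  elm: M = 10.5×10⁻³
  polycarbonate: M = 6.68×10⁻³
  soda-lime glass: M = 2.57×10⁻³
  molybdenum: M = 2.21×10⁻³
  tungsten: M = 1.37×10⁻³
The maximum is for elm.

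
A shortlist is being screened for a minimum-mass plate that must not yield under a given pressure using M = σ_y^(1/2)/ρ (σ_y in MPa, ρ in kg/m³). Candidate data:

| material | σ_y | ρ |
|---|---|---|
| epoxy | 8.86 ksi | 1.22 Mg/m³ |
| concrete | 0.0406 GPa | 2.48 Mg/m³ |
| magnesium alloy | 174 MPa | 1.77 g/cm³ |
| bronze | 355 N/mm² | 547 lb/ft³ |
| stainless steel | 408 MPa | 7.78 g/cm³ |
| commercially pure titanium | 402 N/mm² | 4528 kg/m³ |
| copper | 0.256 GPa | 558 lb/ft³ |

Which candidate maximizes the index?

magnesium alloy

Putting every candidate on a common basis:
  epoxy: σ_y = 61.09 MPa, ρ = 1220 kg/m³
  concrete: σ_y = 40.60 MPa, ρ = 2480 kg/m³
  magnesium alloy: σ_y = 174.0 MPa, ρ = 1770 kg/m³
  bronze: σ_y = 355.0 MPa, ρ = 8762 kg/m³
  stainless steel: σ_y = 408.0 MPa, ρ = 7780 kg/m³
  commercially pure titanium: σ_y = 402.0 MPa, ρ = 4528 kg/m³
  copper: σ_y = 256.0 MPa, ρ = 8938 kg/m³
  magnesium alloy: M = 7.45×10⁻³
  epoxy: M = 6.41×10⁻³
  commercially pure titanium: M = 4.43×10⁻³
  stainless steel: M = 2.60×10⁻³
  concrete: M = 2.57×10⁻³
  bronze: M = 2.15×10⁻³
  copper: M = 1.79×10⁻³
Magnesium alloy ranks first.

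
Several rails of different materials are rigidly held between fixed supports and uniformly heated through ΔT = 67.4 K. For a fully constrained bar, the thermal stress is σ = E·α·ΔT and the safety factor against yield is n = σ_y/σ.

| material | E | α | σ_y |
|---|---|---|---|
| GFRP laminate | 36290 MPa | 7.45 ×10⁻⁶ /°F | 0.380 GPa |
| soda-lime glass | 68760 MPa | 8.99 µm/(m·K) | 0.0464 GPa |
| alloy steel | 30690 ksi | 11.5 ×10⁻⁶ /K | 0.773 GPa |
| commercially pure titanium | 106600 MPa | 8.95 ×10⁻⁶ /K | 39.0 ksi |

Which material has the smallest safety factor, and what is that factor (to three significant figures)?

soda-lime glass, n = 1.11

Per material, after unit conversion:
  GFRP laminate: E = 36.29, α = 13.4, σ_y = 380.0 → σ = 32.8 MPa, n = 11.6
  soda-lime glass: E = 68.76, α = 8.99, σ_y = 46.40 → σ = 41.7 MPa, n = 1.11
  alloy steel: E = 211.6, α = 11.5, σ_y = 773.0 → σ = 164 MPa, n = 4.71
  commercially pure titanium: E = 106.6, α = 8.95, σ_y = 268.9 → σ = 64.3 MPa, n = 4.18
Soda-lime glass has the lowest safety factor, n = 1.11.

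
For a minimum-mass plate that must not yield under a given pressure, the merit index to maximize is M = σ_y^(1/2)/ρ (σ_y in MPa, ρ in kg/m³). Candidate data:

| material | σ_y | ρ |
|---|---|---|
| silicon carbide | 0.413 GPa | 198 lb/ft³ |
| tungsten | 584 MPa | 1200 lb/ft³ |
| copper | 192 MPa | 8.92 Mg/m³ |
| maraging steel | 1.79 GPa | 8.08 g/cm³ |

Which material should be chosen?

After converting to SI:
  silicon carbide: σ_y = 413.0 MPa, ρ = 3172 kg/m³
  tungsten: σ_y = 584.0 MPa, ρ = 19220 kg/m³
  copper: σ_y = 192.0 MPa, ρ = 8920 kg/m³
  maraging steel: σ_y = 1790 MPa, ρ = 8080 kg/m³
  silicon carbide: M = 6.41×10⁻³
  maraging steel: M = 5.24×10⁻³
  copper: M = 1.55×10⁻³
  tungsten: M = 1.26×10⁻³
The maximum is for silicon carbide.

silicon carbide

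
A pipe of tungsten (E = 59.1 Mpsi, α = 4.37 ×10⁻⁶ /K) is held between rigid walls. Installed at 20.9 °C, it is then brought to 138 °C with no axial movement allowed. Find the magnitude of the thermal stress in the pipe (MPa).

E = 59.1 Mpsi = 407.5 GPa.
ΔT = 117.1 K. Constrained thermal stress σ = E·α·ΔT = 407.5×10³ MPa × 4.37×10⁻⁶ × 117.1 = 209 MPa (compressive).

209 MPa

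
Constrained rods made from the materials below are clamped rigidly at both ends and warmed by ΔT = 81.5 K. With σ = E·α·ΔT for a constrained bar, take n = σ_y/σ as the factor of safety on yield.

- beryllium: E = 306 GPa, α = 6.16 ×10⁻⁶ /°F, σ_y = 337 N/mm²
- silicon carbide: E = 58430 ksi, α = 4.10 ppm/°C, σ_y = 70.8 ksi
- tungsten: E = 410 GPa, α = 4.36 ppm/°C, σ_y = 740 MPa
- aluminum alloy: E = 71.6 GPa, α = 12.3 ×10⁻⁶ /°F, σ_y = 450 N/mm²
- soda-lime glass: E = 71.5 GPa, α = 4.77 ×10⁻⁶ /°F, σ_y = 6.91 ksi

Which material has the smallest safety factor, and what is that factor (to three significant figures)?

soda-lime glass, n = 0.952

Converting E to GPa, α to ×10⁻⁶/K, σ_y to MPa, then σ and n for each:
  beryllium: E = 306.0, α = 11.1, σ_y = 337.0 → σ = 277 MPa, n = 1.22
  silicon carbide: E = 402.9, α = 4.10, σ_y = 488.1 → σ = 135 MPa, n = 3.63
  tungsten: E = 410.0, α = 4.36, σ_y = 740.0 → σ = 146 MPa, n = 5.08
  aluminum alloy: E = 71.60, α = 22.1, σ_y = 450.0 → σ = 129 MPa, n = 3.48
  soda-lime glass: E = 71.50, α = 8.59, σ_y = 47.64 → σ = 50.0 MPa, n = 0.952
Smallest n: soda-lime glass with n = 0.952.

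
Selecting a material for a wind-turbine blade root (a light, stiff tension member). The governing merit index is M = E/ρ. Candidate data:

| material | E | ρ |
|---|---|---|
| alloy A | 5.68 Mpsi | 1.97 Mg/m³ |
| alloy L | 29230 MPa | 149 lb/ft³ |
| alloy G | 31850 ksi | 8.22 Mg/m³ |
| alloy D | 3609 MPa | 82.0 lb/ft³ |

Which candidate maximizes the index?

alloy G

Putting every candidate on a common basis:
  alloy A: E = 39.16 GPa, ρ = 1970 kg/m³
  alloy L: E = 29.23 GPa, ρ = 2387 kg/m³
  alloy G: E = 219.6 GPa, ρ = 8220 kg/m³
  alloy D: E = 3.609 GPa, ρ = 1314 kg/m³
  alloy G: M = 26.7 MN·m/kg
  alloy A: M = 19.9 MN·m/kg
  alloy L: M = 12.2 MN·m/kg
  alloy D: M = 2.75 MN·m/kg
Alloy G ranks first.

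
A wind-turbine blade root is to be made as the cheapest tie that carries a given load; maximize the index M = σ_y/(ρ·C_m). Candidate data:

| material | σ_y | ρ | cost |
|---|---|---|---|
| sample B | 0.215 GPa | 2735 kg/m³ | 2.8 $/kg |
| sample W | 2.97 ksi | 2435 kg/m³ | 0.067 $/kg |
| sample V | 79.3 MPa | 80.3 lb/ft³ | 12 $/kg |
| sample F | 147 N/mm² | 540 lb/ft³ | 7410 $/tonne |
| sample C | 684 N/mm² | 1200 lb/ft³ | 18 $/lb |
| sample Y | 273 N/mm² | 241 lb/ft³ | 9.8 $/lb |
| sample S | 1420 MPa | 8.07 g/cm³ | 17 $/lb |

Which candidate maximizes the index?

Normalizing units and computing the index:
  sample B: σ_y = 215.0 MPa, ρ = 2735 kg/m³, cost = 2.800 $/kg
  sample W: σ_y = 20.48 MPa, ρ = 2435 kg/m³, cost = 0.06700 $/kg
  sample V: σ_y = 79.30 MPa, ρ = 1286 kg/m³, cost = 12.00 $/kg
  sample F: σ_y = 147.0 MPa, ρ = 8650 kg/m³, cost = 7.410 $/kg
  sample C: σ_y = 684.0 MPa, ρ = 19220 kg/m³, cost = 39.68 $/kg
  sample Y: σ_y = 273.0 MPa, ρ = 3860 kg/m³, cost = 21.60 $/kg
  sample S: σ_y = 1420 MPa, ρ = 8070 kg/m³, cost = 37.48 $/kg
  sample W: M = 126 kN·m per $
  sample B: M = 28.1 kN·m per $
  sample V: M = 5.14 kN·m per $
  sample S: M = 4.70 kN·m per $
  sample Y: M = 3.27 kN·m per $
  sample F: M = 2.29 kN·m per $
  sample C: M = 0.897 kN·m per $
Highest index: sample W.

sample W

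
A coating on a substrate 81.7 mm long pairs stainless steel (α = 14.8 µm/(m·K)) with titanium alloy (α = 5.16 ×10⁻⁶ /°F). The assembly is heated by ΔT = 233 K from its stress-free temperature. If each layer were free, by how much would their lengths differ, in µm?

titanium alloy: α = 5.16×10⁻⁶/°F × 9/5 = 9.29×10⁻⁶/K.
Δα = |14.8 − 9.29|×10⁻⁶/K = 5.51×10⁻⁶/K.
ΔL_mismatch = Δα·L·ΔT = 5.51×10⁻⁶ × 81.7 mm × 233.0 K = 105 µm.

105 µm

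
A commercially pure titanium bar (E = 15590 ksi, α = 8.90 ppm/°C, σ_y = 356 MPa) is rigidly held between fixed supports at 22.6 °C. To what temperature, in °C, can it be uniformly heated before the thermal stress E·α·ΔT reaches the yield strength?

E = 15590 ksi = 107.5 GPa.
E·α·ΔT = 356.0 MPa ⇒ ΔT = 356.0 / (107.5×10³ × 8.90×10⁻⁶) = 372.1 K.
T = 22.6 + 372.1 = 394.7 °C.

395 °C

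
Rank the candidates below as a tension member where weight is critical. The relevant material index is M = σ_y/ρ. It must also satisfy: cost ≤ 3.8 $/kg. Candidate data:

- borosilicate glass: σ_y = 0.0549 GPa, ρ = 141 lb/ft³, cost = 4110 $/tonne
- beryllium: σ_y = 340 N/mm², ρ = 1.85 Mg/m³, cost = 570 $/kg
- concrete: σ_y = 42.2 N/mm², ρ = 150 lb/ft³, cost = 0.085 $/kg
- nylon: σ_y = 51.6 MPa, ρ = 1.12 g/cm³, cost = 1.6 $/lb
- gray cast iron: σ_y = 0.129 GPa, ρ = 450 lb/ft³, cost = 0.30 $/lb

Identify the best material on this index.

nylon

Screen on constraints: cost ≤ 3.8 $/kg. Survivors: concrete, nylon, gray cast iron.
After converting to SI:
  concrete: σ_y = 42.20 MPa, ρ = 2403 kg/m³
  nylon: σ_y = 51.60 MPa, ρ = 1120 kg/m³
  gray cast iron: σ_y = 129.0 MPa, ρ = 7208 kg/m³
  nylon: M = 46.1 kN·m/kg
  gray cast iron: M = 17.9 kN·m/kg
  concrete: M = 17.6 kN·m/kg
Nylon ranks first.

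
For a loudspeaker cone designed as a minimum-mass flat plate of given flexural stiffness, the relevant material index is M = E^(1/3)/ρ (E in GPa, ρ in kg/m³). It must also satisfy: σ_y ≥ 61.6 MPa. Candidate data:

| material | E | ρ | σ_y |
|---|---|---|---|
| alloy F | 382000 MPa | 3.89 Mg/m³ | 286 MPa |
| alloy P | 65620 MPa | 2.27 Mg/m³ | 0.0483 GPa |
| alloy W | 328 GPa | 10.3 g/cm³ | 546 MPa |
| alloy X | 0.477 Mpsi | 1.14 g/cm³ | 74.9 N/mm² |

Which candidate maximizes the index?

Screen on constraints: σ_y ≥ 61.6 MPa. Survivors: alloy F, alloy W, alloy X.
In SI units:
  alloy F: E = 382.0 GPa, ρ = 3890 kg/m³
  alloy W: E = 328.0 GPa, ρ = 10300 kg/m³
  alloy X: E = 3.289 GPa, ρ = 1140 kg/m³
  alloy F: M = 1.87×10⁻³
  alloy X: M = 1.30×10⁻³
  alloy W: M = 0.670×10⁻³
Highest index: alloy F.

alloy F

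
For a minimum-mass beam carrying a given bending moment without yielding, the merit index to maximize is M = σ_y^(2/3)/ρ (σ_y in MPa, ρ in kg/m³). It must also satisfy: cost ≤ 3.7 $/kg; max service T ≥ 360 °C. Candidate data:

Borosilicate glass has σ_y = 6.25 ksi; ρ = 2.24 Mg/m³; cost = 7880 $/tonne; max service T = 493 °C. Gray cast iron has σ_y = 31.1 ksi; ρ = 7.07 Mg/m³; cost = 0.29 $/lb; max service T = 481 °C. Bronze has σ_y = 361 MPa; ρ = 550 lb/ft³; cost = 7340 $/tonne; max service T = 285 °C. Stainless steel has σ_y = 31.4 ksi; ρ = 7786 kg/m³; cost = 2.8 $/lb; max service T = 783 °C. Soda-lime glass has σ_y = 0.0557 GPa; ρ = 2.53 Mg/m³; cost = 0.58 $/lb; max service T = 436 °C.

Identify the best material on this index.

Screen on constraints: cost ≤ 3.7 $/kg; max service T ≥ 360 °C. Survivors: gray cast iron, soda-lime glass.
After converting to SI:
  gray cast iron: σ_y = 214.4 MPa, ρ = 7070 kg/m³
  soda-lime glass: σ_y = 55.70 MPa, ρ = 2530 kg/m³
  soda-lime glass: M = 5.76×10⁻³
  gray cast iron: M = 5.07×10⁻³
Soda-lime glass has the largest M.

soda-lime glass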